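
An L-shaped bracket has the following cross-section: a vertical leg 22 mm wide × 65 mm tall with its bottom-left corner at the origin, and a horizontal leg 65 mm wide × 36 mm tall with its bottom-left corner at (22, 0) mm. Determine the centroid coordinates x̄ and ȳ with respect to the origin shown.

x̄ = 38.00 mm, ȳ = 23.50 mm

vertical leg: A = 22 × 65 = 1430.00, centroid at (11.00, 32.50).
horizontal leg: A = 65 × 36 = 2340.00, centroid at (54.50, 18.00).
ΣA = 3770.00 mm²
ΣAx̄ = (1430.00)(11.00) + (2340.00)(54.50) = 143260.00 mm³
ΣAȳ = (1430.00)(32.50) + (2340.00)(18.00) = 88595.00 mm³
x̄ = 143260.00 / 3770.00 = 38.00 mm
ȳ = 88595.00 / 3770.00 = 23.50 mm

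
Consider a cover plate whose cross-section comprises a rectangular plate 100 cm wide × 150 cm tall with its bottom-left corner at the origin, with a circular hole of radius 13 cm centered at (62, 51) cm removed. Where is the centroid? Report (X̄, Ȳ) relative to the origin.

Part | A | x̄ᵢ | ȳᵢ | A·x̄ᵢ | A·ȳᵢ
plate | 15000.00 | 50.00 | 75.00 | 750000.00 | 1125000.00
hole | -530.93 | 62.00 | 51.00 | -32917.61 | -27077.39
Σ | 14469.07 |  |  | 717082.39 | 1097922.61
X̄ = 717082.39 / 14469.07 = 49.56 cm
Ȳ = 1097922.61 / 14469.07 = 75.88 cm

X̄ = 49.56 cm, Ȳ = 75.88 cm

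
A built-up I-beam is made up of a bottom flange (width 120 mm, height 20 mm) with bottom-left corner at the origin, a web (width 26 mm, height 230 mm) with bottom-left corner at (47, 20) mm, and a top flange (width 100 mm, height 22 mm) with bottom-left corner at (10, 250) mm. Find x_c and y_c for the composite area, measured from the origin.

Part | A | x̄ᵢ | ȳᵢ | A·x̄ᵢ | A·ȳᵢ
bottom flange | 2400.00 | 60.00 | 10.00 | 144000.00 | 24000.00
web | 5980.00 | 60.00 | 135.00 | 358800.00 | 807300.00
top flange | 2200.00 | 60.00 | 261.00 | 132000.00 | 574200.00
Σ | 10580.00 |  |  | 634800.00 | 1405500.00
x_c = 634800.00 / 10580.00 = 60.00 mm
y_c = 1405500.00 / 10580.00 = 132.84 mm

x_c = 60.00 mm, y_c = 132.84 mm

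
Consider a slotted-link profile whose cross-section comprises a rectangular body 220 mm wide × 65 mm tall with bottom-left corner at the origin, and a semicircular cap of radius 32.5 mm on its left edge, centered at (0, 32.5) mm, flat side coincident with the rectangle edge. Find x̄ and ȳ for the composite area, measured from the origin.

x̄ = 97.13 mm, ȳ = 32.50 mm

Part | A | x̄ᵢ | ȳᵢ | A·x̄ᵢ | A·ȳᵢ
rectangular body | 14300.00 | 110.00 | 32.50 | 1573000.00 | 464750.00
semicircular end | 1659.15 | -13.79 | 32.50 | -22885.42 | 53922.49
Σ | 15959.15 |  |  | 1550114.58 | 518672.49
x̄ = 1550114.58 / 15959.15 = 97.13 mm
ȳ = 518672.49 / 15959.15 = 32.50 mm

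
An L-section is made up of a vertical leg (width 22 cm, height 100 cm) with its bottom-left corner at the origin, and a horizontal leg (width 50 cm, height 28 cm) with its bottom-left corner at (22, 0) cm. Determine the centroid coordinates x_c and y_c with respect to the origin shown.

vertical leg: A = 22 × 100 = 2200.00, centroid at (11.00, 50.00).
horizontal leg: A = 50 × 28 = 1400.00, centroid at (47.00, 14.00).
ΣA = 3600.00 cm²
ΣAx_c = (2200.00)(11.00) + (1400.00)(47.00) = 90000.00 cm³
ΣAy_c = (2200.00)(50.00) + (1400.00)(14.00) = 129600.00 cm³
x_c = 90000.00 / 3600.00 = 25.00 cm
y_c = 129600.00 / 3600.00 = 36.00 cm

x_c = 25.00 cm, y_c = 36.00 cm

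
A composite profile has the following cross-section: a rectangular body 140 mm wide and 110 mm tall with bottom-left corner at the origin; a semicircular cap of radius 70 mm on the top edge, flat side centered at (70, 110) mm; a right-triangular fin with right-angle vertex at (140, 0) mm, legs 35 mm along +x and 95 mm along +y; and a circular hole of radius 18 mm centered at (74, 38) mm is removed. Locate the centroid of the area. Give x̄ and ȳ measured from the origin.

x̄ = 75.55 mm, ȳ = 81.56 mm

rectangular body: A = 140 × 110 = 15400.00, centroid at (70.00, 55.00).
semicircular top: A = ½π·70² = 7696.90, centroid at (70.00, 139.71).
triangular fin: A = ½·35·95 = 1662.50, centroid at (151.67, 31.67).
hole: A = −π·18² = -1017.88, centroid at (74.00, 38.00).
ΣA = 23741.53 mm²
ΣAx̄ = (15400.00)(70.00) + (7696.90)(70.00) + (1662.50)(151.67) + (-1017.88)(74.00) = 1793606.15 mm³
ΣAȳ = (15400.00)(55.00) + (7696.90)(139.71) + (1662.50)(31.67) + (-1017.88)(38.00) = 1936292.43 mm³
x̄ = 1793606.15 / 23741.53 = 75.55 mm
ȳ = 1936292.43 / 23741.53 = 81.56 mm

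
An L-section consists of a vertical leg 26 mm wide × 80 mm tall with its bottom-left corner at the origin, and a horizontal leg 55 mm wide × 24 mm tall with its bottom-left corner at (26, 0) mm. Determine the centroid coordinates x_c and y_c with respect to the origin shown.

x_c = 28.72 mm, y_c = 29.13 mm

Part | A | x̄ᵢ | ȳᵢ | A·x̄ᵢ | A·ȳᵢ
vertical leg | 2080.00 | 13.00 | 40.00 | 27040.00 | 83200.00
horizontal leg | 1320.00 | 53.50 | 12.00 | 70620.00 | 15840.00
Σ | 3400.00 |  |  | 97660.00 | 99040.00
x_c = 97660.00 / 3400.00 = 28.72 mm
y_c = 99040.00 / 3400.00 = 29.13 mm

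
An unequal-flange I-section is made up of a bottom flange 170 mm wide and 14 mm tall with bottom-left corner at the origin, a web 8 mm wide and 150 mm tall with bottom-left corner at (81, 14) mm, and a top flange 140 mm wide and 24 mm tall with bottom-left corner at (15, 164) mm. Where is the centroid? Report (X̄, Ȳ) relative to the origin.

X̄ = 85.00 mm, Ȳ = 103.00 mm

bottom flange: A = 170 × 14 = 2380.00, centroid at (85.00, 7.00).
web: A = 8 × 150 = 1200.00, centroid at (85.00, 89.00).
top flange: A = 140 × 24 = 3360.00, centroid at (85.00, 176.00).
ΣA = 6940.00 mm², ΣAX̄ = 589900.00 mm³, ΣAȲ = 714820.00 mm³.
X̄ = 589900.00/6940.00 = 85.00 mm; Ȳ = 714820.00/6940.00 = 103.00 mm.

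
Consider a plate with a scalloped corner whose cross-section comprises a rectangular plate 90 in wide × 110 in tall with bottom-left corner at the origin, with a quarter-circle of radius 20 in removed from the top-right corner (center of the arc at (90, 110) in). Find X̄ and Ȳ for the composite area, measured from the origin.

X̄ = 43.80 in, Ȳ = 53.48 in

plate: A = 90 × 110 = 9900.00, centroid at (45.00, 55.00).
removed quarter-circle: A = −¼π·20² = -314.16, centroid at (81.51, 101.51).
ΣA = 9585.84 in², ΣAX̄ = 419892.33 in³, ΣAȲ = 512609.15 in³.
X̄ = 419892.33/9585.84 = 43.80 in; Ȳ = 512609.15/9585.84 = 53.48 in.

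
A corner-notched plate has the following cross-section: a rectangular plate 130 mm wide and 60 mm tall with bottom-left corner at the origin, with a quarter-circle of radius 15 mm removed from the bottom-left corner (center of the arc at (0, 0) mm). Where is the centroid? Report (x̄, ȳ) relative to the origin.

plate: A = 130 × 60 = 7800.00, centroid at (65.00, 30.00).
removed quarter-circle: A = −¼π·15² = -176.71, centroid at (6.37, 6.37).
ΣA = 7623.29 mm²
ΣAx̄ = (7800.00)(65.00) + (-176.71)(6.37) = 505875.00 mm³
ΣAȳ = (7800.00)(30.00) + (-176.71)(6.37) = 232875.00 mm³
x̄ = 505875.00 / 7623.29 = 66.36 mm
ȳ = 232875.00 / 7623.29 = 30.55 mm

x̄ = 66.36 mm, ȳ = 30.55 mm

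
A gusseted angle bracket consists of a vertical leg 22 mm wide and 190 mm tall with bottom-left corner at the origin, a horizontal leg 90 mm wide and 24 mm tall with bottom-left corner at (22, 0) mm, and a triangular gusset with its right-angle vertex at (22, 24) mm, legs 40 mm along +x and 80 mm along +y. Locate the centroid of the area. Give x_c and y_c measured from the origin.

vertical leg: A = 22 × 190 = 4180.00, centroid at (11.00, 95.00).
horizontal leg: A = 90 × 24 = 2160.00, centroid at (67.00, 12.00).
gusset: A = ½·40·80 = 1600.00, centroid at (35.33, 50.67).
ΣA = 7940.00 mm²
ΣAx_c = (4180.00)(11.00) + (2160.00)(67.00) + (1600.00)(35.33) = 247233.33 mm³
ΣAy_c = (4180.00)(95.00) + (2160.00)(12.00) + (1600.00)(50.67) = 504086.67 mm³
x_c = 247233.33 / 7940.00 = 31.14 mm
y_c = 504086.67 / 7940.00 = 63.49 mm

x_c = 31.14 mm, y_c = 63.49 mm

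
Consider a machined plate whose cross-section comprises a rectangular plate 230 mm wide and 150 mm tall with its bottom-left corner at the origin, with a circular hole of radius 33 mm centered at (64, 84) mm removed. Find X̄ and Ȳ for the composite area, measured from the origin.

X̄ = 120.61 mm, Ȳ = 74.01 mm

plate: A = 230 × 150 = 34500.00, centroid at (115.00, 75.00).
hole: A = −π·33² = -3421.19, centroid at (64.00, 84.00).
ΣA = 31078.81 mm², ΣAX̄ = 3748543.56 mm³, ΣAȲ = 2300119.67 mm³.
X̄ = 3748543.56/31078.81 = 120.61 mm; Ȳ = 2300119.67/31078.81 = 74.01 mm.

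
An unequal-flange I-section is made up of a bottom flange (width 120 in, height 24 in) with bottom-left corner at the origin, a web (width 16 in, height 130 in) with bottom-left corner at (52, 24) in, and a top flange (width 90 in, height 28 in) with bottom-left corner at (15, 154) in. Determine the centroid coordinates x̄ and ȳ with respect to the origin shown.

x̄ = 60.00 in, ȳ = 85.97 in

Part | A | x̄ᵢ | ȳᵢ | A·x̄ᵢ | A·ȳᵢ
bottom flange | 2880.00 | 60.00 | 12.00 | 172800.00 | 34560.00
web | 2080.00 | 60.00 | 89.00 | 124800.00 | 185120.00
top flange | 2520.00 | 60.00 | 168.00 | 151200.00 | 423360.00
Σ | 7480.00 |  |  | 448800.00 | 643040.00
x̄ = 448800.00 / 7480.00 = 60.00 in
ȳ = 643040.00 / 7480.00 = 85.97 in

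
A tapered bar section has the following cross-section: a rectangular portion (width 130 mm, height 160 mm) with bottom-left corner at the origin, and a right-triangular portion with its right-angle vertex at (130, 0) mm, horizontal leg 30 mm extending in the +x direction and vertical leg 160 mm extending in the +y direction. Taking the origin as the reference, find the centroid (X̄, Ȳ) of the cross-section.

rectangular portion: A = 130 × 160 = 20800.00, centroid at (65.00, 80.00).
triangular portion: A = ½·30·160 = 2400.00, centroid at (140.00, 53.33).
ΣA = 23200.00 mm²
ΣAX̄ = (20800.00)(65.00) + (2400.00)(140.00) = 1688000.00 mm³
ΣAȲ = (20800.00)(80.00) + (2400.00)(53.33) = 1792000.00 mm³
X̄ = 1688000.00 / 23200.00 = 72.76 mm
Ȳ = 1792000.00 / 23200.00 = 77.24 mm

X̄ = 72.76 mm, Ȳ = 77.24 mm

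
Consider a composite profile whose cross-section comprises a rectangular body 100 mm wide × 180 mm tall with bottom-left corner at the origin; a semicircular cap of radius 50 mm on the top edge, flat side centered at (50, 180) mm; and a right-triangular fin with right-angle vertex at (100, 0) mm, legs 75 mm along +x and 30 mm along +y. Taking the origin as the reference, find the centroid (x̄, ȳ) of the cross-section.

x̄ = 53.66 mm, ȳ = 105.04 mm

Part | A | x̄ᵢ | ȳᵢ | A·x̄ᵢ | A·ȳᵢ
rectangular body | 18000.00 | 50.00 | 90.00 | 900000.00 | 1620000.00
semicircular top | 3926.99 | 50.00 | 201.22 | 196349.54 | 790191.68
triangular fin | 1125.00 | 125.00 | 10.00 | 140625.00 | 11250.00
Σ | 23051.99 |  |  | 1236974.54 | 2421441.68
x̄ = 1236974.54 / 23051.99 = 53.66 mm
ȳ = 2421441.68 / 23051.99 = 105.04 mm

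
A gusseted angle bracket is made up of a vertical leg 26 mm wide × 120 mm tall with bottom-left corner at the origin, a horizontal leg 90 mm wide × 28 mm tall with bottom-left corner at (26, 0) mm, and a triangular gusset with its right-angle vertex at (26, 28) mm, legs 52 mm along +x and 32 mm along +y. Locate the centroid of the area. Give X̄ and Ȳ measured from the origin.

Part | A | x̄ᵢ | ȳᵢ | A·x̄ᵢ | A·ȳᵢ
vertical leg | 3120.00 | 13.00 | 60.00 | 40560.00 | 187200.00
horizontal leg | 2520.00 | 71.00 | 14.00 | 178920.00 | 35280.00
gusset | 832.00 | 43.33 | 38.67 | 36053.33 | 32170.67
Σ | 6472.00 |  |  | 255533.33 | 254650.67
X̄ = 255533.33 / 6472.00 = 39.48 mm
Ȳ = 254650.67 / 6472.00 = 39.35 mm

X̄ = 39.48 mm, Ȳ = 39.35 mm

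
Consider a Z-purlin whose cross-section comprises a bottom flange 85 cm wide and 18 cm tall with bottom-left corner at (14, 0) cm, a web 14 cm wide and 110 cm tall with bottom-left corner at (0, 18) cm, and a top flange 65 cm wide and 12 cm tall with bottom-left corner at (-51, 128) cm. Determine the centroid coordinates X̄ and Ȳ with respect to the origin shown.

X̄ = 21.51 cm, Ȳ = 59.92 cm

bottom flange: A = 85 × 18 = 1530.00, centroid at (56.50, 9.00).
web: A = 14 × 110 = 1540.00, centroid at (7.00, 73.00).
top flange: A = 65 × 12 = 780.00, centroid at (-18.50, 134.00).
ΣA = 3850.00 cm², ΣAX̄ = 82795.00 cm³, ΣAȲ = 230710.00 cm³.
X̄ = 82795.00/3850.00 = 21.51 cm; Ȳ = 230710.00/3850.00 = 59.92 cm.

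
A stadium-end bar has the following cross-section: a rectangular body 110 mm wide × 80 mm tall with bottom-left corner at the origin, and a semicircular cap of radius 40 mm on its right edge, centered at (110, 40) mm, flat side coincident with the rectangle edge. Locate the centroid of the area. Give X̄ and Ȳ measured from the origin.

X̄ = 70.99 mm, Ȳ = 40.00 mm

rectangular body: A = 110 × 80 = 8800.00, centroid at (55.00, 40.00).
semicircular end: A = ½π·40² = 2513.27, centroid at (126.98, 40.00).
ΣA = 11313.27 mm²
ΣAX̄ = (8800.00)(55.00) + (2513.27)(126.98) = 803126.82 mm³
ΣAȲ = (8800.00)(40.00) + (2513.27)(40.00) = 452530.96 mm³
X̄ = 803126.82 / 11313.27 = 70.99 mm
Ȳ = 452530.96 / 11313.27 = 40.00 mm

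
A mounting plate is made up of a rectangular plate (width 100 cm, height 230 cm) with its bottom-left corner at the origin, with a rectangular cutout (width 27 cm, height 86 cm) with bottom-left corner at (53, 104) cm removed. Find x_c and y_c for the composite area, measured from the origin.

x_c = 48.15 cm, y_c = 111.41 cm

plate: A = 100 × 230 = 23000.00, centroid at (50.00, 115.00).
hole: A = −(27 × 86) = -2322.00, centroid at (66.50, 147.00).
ΣA = 20678.00 cm², ΣAx_c = 995587.00 cm³, ΣAy_c = 2303666.00 cm³.
x_c = 995587.00/20678.00 = 48.15 cm; y_c = 2303666.00/20678.00 = 111.41 cm.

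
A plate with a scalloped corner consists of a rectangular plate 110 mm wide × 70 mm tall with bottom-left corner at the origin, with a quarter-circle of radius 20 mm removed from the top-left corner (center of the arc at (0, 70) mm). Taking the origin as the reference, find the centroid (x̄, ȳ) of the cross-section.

plate: A = 110 × 70 = 7700.00, centroid at (55.00, 35.00).
removed quarter-circle: A = −¼π·20² = -314.16, centroid at (8.49, 61.51).
ΣA = 7385.84 mm², ΣAx̄ = 420833.33 mm³, ΣAȳ = 250175.52 mm³.
x̄ = 420833.33/7385.84 = 56.98 mm; ȳ = 250175.52/7385.84 = 33.87 mm.

x̄ = 56.98 mm, ȳ = 33.87 mm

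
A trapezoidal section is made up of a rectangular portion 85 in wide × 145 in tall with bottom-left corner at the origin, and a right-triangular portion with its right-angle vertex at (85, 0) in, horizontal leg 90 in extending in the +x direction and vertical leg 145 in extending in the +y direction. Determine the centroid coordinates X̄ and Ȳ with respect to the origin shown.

X̄ = 67.60 in, Ȳ = 64.13 in

Part | A | x̄ᵢ | ȳᵢ | A·x̄ᵢ | A·ȳᵢ
rectangular portion | 12325.00 | 42.50 | 72.50 | 523812.50 | 893562.50
triangular portion | 6525.00 | 115.00 | 48.33 | 750375.00 | 315375.00
Σ | 18850.00 |  |  | 1274187.50 | 1208937.50
X̄ = 1274187.50 / 18850.00 = 67.60 in
Ȳ = 1208937.50 / 18850.00 = 64.13 in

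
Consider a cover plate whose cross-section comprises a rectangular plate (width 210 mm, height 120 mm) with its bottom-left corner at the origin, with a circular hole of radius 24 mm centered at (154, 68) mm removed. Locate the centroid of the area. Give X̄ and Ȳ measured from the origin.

plate: A = 210 × 120 = 25200.00, centroid at (105.00, 60.00).
hole: A = −π·24² = -1809.56, centroid at (154.00, 68.00).
ΣA = 23390.44 mm², ΣAX̄ = 2367328.17 mm³, ΣAȲ = 1388950.10 mm³.
X̄ = 2367328.17/23390.44 = 101.21 mm; Ȳ = 1388950.10/23390.44 = 59.38 mm.

X̄ = 101.21 mm, Ȳ = 59.38 mm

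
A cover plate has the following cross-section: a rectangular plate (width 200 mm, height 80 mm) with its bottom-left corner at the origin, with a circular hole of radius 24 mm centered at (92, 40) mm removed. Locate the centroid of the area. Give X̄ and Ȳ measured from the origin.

plate: A = 200 × 80 = 16000.00, centroid at (100.00, 40.00).
hole: A = −π·24² = -1809.56, centroid at (92.00, 40.00).
ΣA = 14190.44 mm², ΣAX̄ = 1433520.72 mm³, ΣAȲ = 567617.71 mm³.
X̄ = 1433520.72/14190.44 = 101.02 mm; Ȳ = 567617.71/14190.44 = 40.00 mm.

X̄ = 101.02 mm, Ȳ = 40.00 mm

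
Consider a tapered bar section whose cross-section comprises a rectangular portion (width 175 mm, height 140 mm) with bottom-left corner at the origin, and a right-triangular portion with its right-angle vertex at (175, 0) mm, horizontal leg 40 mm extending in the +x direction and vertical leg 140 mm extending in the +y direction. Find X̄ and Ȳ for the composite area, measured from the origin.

X̄ = 97.84 mm, Ȳ = 67.61 mm

rectangular portion: A = 175 × 140 = 24500.00, centroid at (87.50, 70.00).
triangular portion: A = ½·40·140 = 2800.00, centroid at (188.33, 46.67).
ΣA = 27300.00 mm², ΣAX̄ = 2671083.33 mm³, ΣAȲ = 1845666.67 mm³.
X̄ = 2671083.33/27300.00 = 97.84 mm; Ȳ = 1845666.67/27300.00 = 67.61 mm.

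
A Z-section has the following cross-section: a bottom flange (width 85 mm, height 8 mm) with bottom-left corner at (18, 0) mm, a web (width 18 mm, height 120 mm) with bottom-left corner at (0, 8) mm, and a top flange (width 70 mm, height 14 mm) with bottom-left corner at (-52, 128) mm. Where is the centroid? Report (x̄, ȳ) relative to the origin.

bottom flange: A = 85 × 8 = 680.00, centroid at (60.50, 4.00).
web: A = 18 × 120 = 2160.00, centroid at (9.00, 68.00).
top flange: A = 70 × 14 = 980.00, centroid at (-17.00, 135.00).
ΣA = 3820.00 mm²
ΣAx̄ = (680.00)(60.50) + (2160.00)(9.00) + (980.00)(-17.00) = 43920.00 mm³
ΣAȳ = (680.00)(4.00) + (2160.00)(68.00) + (980.00)(135.00) = 281900.00 mm³
x̄ = 43920.00 / 3820.00 = 11.50 mm
ȳ = 281900.00 / 3820.00 = 73.80 mm

x̄ = 11.50 mm, ȳ = 73.80 mm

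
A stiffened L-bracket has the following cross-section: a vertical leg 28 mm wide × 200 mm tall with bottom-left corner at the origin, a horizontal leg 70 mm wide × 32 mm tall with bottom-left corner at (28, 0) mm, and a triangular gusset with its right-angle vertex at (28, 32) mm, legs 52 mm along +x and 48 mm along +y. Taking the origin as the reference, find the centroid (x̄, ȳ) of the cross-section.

vertical leg: A = 28 × 200 = 5600.00, centroid at (14.00, 100.00).
horizontal leg: A = 70 × 32 = 2240.00, centroid at (63.00, 16.00).
gusset: A = ½·52·48 = 1248.00, centroid at (45.33, 48.00).
ΣA = 9088.00 mm²
ΣAx̄ = (5600.00)(14.00) + (2240.00)(63.00) + (1248.00)(45.33) = 276096.00 mm³
ΣAȳ = (5600.00)(100.00) + (2240.00)(16.00) + (1248.00)(48.00) = 655744.00 mm³
x̄ = 276096.00 / 9088.00 = 30.38 mm
ȳ = 655744.00 / 9088.00 = 72.15 mm

x̄ = 30.38 mm, ȳ = 72.15 mm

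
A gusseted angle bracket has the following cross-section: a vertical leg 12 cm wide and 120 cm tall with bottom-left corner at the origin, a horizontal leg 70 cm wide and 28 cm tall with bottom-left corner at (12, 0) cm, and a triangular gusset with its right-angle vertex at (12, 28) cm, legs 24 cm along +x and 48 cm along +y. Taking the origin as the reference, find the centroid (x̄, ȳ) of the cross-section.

x̄ = 28.24 cm, ȳ = 35.01 cm

vertical leg: A = 12 × 120 = 1440.00, centroid at (6.00, 60.00).
horizontal leg: A = 70 × 28 = 1960.00, centroid at (47.00, 14.00).
gusset: A = ½·24·48 = 576.00, centroid at (20.00, 44.00).
ΣA = 3976.00 cm², ΣAx̄ = 112280.00 cm³, ΣAȳ = 139184.00 cm³.
x̄ = 112280.00/3976.00 = 28.24 cm; ȳ = 139184.00/3976.00 = 35.01 cm.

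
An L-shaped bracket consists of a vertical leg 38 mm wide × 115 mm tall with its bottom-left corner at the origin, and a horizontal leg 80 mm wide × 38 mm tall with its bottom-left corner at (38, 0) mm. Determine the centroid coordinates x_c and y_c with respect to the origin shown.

x_c = 43.21 mm, y_c = 41.71 mm

vertical leg: A = 38 × 115 = 4370.00, centroid at (19.00, 57.50).
horizontal leg: A = 80 × 38 = 3040.00, centroid at (78.00, 19.00).
ΣA = 7410.00 mm², ΣAx_c = 320150.00 mm³, ΣAy_c = 309035.00 mm³.
x_c = 320150.00/7410.00 = 43.21 mm; y_c = 309035.00/7410.00 = 41.71 mm.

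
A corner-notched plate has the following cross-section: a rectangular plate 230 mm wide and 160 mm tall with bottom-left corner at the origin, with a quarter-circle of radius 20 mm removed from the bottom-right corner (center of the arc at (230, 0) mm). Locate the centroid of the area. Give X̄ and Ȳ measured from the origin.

X̄ = 114.08 mm, Ȳ = 80.62 mm

plate: A = 230 × 160 = 36800.00, centroid at (115.00, 80.00).
removed quarter-circle: A = −¼π·20² = -314.16, centroid at (221.51, 8.49).
ΣA = 36485.84 mm², ΣAX̄ = 4162410.04 mm³, ΣAȲ = 2941333.33 mm³.
X̄ = 4162410.04/36485.84 = 114.08 mm; Ȳ = 2941333.33/36485.84 = 80.62 mm.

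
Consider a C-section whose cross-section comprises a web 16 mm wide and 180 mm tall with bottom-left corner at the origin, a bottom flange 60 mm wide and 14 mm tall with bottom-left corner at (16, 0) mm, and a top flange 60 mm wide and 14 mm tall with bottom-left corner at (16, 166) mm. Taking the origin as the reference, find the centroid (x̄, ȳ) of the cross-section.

web: A = 16 × 180 = 2880.00, centroid at (8.00, 90.00).
bottom flange: A = 60 × 14 = 840.00, centroid at (46.00, 7.00).
top flange: A = 60 × 14 = 840.00, centroid at (46.00, 173.00).
ΣA = 4560.00 mm², ΣAx̄ = 100320.00 mm³, ΣAȳ = 410400.00 mm³.
x̄ = 100320.00/4560.00 = 22.00 mm; ȳ = 410400.00/4560.00 = 90.00 mm.

x̄ = 22.00 mm, ȳ = 90.00 mm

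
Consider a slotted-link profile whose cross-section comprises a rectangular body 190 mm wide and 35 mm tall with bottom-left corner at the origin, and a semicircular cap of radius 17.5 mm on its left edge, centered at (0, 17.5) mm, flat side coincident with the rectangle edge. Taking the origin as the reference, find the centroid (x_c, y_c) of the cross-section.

rectangular body: A = 190 × 35 = 6650.00, centroid at (95.00, 17.50).
semicircular end: A = ½π·17.5² = 481.06, centroid at (-7.43, 17.50).
ΣA = 7131.06 mm²
ΣAx_c = (6650.00)(95.00) + (481.06)(-7.43) = 628177.08 mm³
ΣAy_c = (6650.00)(17.50) + (481.06)(17.50) = 124793.49 mm³
x_c = 628177.08 / 7131.06 = 88.09 mm
y_c = 124793.49 / 7131.06 = 17.50 mm

x_c = 88.09 mm, y_c = 17.50 mm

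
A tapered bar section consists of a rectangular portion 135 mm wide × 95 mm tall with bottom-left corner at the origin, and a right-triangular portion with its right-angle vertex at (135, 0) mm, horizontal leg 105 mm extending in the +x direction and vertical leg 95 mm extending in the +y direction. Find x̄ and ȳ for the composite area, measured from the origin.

Part | A | x̄ᵢ | ȳᵢ | A·x̄ᵢ | A·ȳᵢ
rectangular portion | 12825.00 | 67.50 | 47.50 | 865687.50 | 609187.50
triangular portion | 4987.50 | 170.00 | 31.67 | 847875.00 | 157937.50
Σ | 17812.50 |  |  | 1713562.50 | 767125.00
x̄ = 1713562.50 / 17812.50 = 96.20 mm
ȳ = 767125.00 / 17812.50 = 43.07 mm

x̄ = 96.20 mm, ȳ = 43.07 mm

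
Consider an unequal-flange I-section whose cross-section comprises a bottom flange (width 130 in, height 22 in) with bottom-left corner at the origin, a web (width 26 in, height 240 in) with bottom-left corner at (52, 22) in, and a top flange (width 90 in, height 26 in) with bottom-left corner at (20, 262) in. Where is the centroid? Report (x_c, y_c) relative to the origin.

Part | A | x̄ᵢ | ȳᵢ | A·x̄ᵢ | A·ȳᵢ
bottom flange | 2860.00 | 65.00 | 11.00 | 185900.00 | 31460.00
web | 6240.00 | 65.00 | 142.00 | 405600.00 | 886080.00
top flange | 2340.00 | 65.00 | 275.00 | 152100.00 | 643500.00
Σ | 11440.00 |  |  | 743600.00 | 1561040.00
x_c = 743600.00 / 11440.00 = 65.00 in
y_c = 1561040.00 / 11440.00 = 136.45 in

x_c = 65.00 in, y_c = 136.45 in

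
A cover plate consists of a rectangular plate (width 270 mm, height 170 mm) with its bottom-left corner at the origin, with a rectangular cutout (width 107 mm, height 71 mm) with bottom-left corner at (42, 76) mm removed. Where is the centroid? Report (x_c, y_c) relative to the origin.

Part | A | x̄ᵢ | ȳᵢ | A·x̄ᵢ | A·ȳᵢ
plate | 45900.00 | 135.00 | 85.00 | 6196500.00 | 3901500.00
hole | -7597.00 | 95.50 | 111.50 | -725513.50 | -847065.50
Σ | 38303.00 |  |  | 5470986.50 | 3054434.50
x_c = 5470986.50 / 38303.00 = 142.83 mm
y_c = 3054434.50 / 38303.00 = 79.74 mm

x_c = 142.83 mm, y_c = 79.74 mm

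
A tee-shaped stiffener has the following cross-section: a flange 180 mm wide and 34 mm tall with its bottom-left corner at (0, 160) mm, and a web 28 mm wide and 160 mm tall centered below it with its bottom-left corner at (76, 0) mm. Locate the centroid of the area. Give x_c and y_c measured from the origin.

x_c = 90.00 mm, y_c = 136.00 mm

Part | A | x̄ᵢ | ȳᵢ | A·x̄ᵢ | A·ȳᵢ
web | 4480.00 | 90.00 | 80.00 | 403200.00 | 358400.00
flange | 6120.00 | 90.00 | 177.00 | 550800.00 | 1083240.00
Σ | 10600.00 |  |  | 954000.00 | 1441640.00
x_c = 954000.00 / 10600.00 = 90.00 mm
y_c = 1441640.00 / 10600.00 = 136.00 mm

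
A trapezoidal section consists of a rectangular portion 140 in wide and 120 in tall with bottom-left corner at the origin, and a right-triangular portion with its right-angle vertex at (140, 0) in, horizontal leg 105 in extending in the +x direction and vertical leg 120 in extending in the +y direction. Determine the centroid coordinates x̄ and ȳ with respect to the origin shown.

x̄ = 98.64 in, ȳ = 54.55 in

rectangular portion: A = 140 × 120 = 16800.00, centroid at (70.00, 60.00).
triangular portion: A = ½·105·120 = 6300.00, centroid at (175.00, 40.00).
ΣA = 23100.00 in², ΣAx̄ = 2278500.00 in³, ΣAȳ = 1260000.00 in³.
x̄ = 2278500.00/23100.00 = 98.64 in; ȳ = 1260000.00/23100.00 = 54.55 in.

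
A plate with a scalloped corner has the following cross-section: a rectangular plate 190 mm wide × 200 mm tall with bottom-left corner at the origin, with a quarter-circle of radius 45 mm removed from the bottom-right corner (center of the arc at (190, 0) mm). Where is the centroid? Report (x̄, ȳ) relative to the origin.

plate: A = 190 × 200 = 38000.00, centroid at (95.00, 100.00).
removed quarter-circle: A = −¼π·45² = -1590.43, centroid at (170.90, 19.10).
ΣA = 36409.57 mm²
ΣAx̄ = (38000.00)(95.00) + (-1590.43)(170.90) = 3338193.06 mm³
ΣAȳ = (38000.00)(100.00) + (-1590.43)(19.10) = 3769625.00 mm³
x̄ = 3338193.06 / 36409.57 = 91.68 mm
ȳ = 3769625.00 / 36409.57 = 103.53 mm

x̄ = 91.68 mm, ȳ = 103.53 mm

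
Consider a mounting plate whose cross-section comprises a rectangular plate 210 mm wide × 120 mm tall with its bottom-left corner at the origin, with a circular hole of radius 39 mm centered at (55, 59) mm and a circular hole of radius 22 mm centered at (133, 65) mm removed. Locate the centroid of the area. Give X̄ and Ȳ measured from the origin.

Part | A | x̄ᵢ | ȳᵢ | A·x̄ᵢ | A·ȳᵢ
plate | 25200.00 | 105.00 | 60.00 | 2646000.00 | 1512000.00
hole 1 | -4778.36 | 55.00 | 59.00 | -262809.93 | -281923.38
hole 2 | -1520.53 | 133.00 | 65.00 | -202230.60 | -98834.50
Σ | 18901.11 |  |  | 2180959.46 | 1131242.11
X̄ = 2180959.46 / 18901.11 = 115.39 mm
Ȳ = 1131242.11 / 18901.11 = 59.85 mm

X̄ = 115.39 mm, Ȳ = 59.85 mm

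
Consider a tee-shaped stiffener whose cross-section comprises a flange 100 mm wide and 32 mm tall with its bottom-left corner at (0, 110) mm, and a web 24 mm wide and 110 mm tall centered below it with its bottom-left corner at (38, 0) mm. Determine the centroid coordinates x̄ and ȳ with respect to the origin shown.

Part | A | x̄ᵢ | ȳᵢ | A·x̄ᵢ | A·ȳᵢ
web | 2640.00 | 50.00 | 55.00 | 132000.00 | 145200.00
flange | 3200.00 | 50.00 | 126.00 | 160000.00 | 403200.00
Σ | 5840.00 |  |  | 292000.00 | 548400.00
x̄ = 292000.00 / 5840.00 = 50.00 mm
ȳ = 548400.00 / 5840.00 = 93.90 mm

x̄ = 50.00 mm, ȳ = 93.90 mm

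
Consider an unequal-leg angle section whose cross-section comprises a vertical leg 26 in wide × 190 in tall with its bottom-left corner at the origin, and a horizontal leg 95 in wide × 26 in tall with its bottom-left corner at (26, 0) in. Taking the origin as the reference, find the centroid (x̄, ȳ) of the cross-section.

x̄ = 33.17 in, ȳ = 67.67 in

Part | A | x̄ᵢ | ȳᵢ | A·x̄ᵢ | A·ȳᵢ
vertical leg | 4940.00 | 13.00 | 95.00 | 64220.00 | 469300.00
horizontal leg | 2470.00 | 73.50 | 13.00 | 181545.00 | 32110.00
Σ | 7410.00 |  |  | 245765.00 | 501410.00
x̄ = 245765.00 / 7410.00 = 33.17 in
ȳ = 501410.00 / 7410.00 = 67.67 in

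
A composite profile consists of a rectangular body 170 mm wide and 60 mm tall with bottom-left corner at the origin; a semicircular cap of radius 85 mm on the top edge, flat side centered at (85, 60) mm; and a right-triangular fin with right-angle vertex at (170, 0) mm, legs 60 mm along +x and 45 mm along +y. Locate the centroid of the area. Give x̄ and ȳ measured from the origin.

x̄ = 91.19 mm, ȳ = 61.86 mm

Part | A | x̄ᵢ | ȳᵢ | A·x̄ᵢ | A·ȳᵢ
rectangular body | 10200.00 | 85.00 | 30.00 | 867000.00 | 306000.00
semicircular top | 11349.00 | 85.00 | 96.08 | 964665.29 | 1090356.87
triangular fin | 1350.00 | 190.00 | 15.00 | 256500.00 | 20250.00
Σ | 22899.00 |  |  | 2088165.29 | 1416606.87
x̄ = 2088165.29 / 22899.00 = 91.19 mm
ȳ = 1416606.87 / 22899.00 = 61.86 mm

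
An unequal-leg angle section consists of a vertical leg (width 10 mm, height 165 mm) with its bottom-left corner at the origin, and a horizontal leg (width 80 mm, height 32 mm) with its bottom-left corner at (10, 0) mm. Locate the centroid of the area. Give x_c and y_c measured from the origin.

vertical leg: A = 10 × 165 = 1650.00, centroid at (5.00, 82.50).
horizontal leg: A = 80 × 32 = 2560.00, centroid at (50.00, 16.00).
ΣA = 4210.00 mm², ΣAx_c = 136250.00 mm³, ΣAy_c = 177085.00 mm³.
x_c = 136250.00/4210.00 = 32.36 mm; y_c = 177085.00/4210.00 = 42.06 mm.

x_c = 32.36 mm, y_c = 42.06 mm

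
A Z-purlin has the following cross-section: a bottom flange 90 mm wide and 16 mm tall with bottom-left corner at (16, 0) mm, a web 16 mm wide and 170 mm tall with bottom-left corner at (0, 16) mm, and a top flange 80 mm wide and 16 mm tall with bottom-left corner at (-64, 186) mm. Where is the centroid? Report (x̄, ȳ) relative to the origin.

bottom flange: A = 90 × 16 = 1440.00, centroid at (61.00, 8.00).
web: A = 16 × 170 = 2720.00, centroid at (8.00, 101.00).
top flange: A = 80 × 16 = 1280.00, centroid at (-24.00, 194.00).
ΣA = 5440.00 mm², ΣAx̄ = 78880.00 mm³, ΣAȳ = 534560.00 mm³.
x̄ = 78880.00/5440.00 = 14.50 mm; ȳ = 534560.00/5440.00 = 98.26 mm.

x̄ = 14.50 mm, ȳ = 98.26 mm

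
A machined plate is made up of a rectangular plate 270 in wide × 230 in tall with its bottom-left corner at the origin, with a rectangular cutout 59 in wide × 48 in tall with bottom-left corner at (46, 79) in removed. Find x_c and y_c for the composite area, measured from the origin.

Part | A | x̄ᵢ | ȳᵢ | A·x̄ᵢ | A·ȳᵢ
plate | 62100.00 | 135.00 | 115.00 | 8383500.00 | 7141500.00
hole | -2832.00 | 75.50 | 103.00 | -213816.00 | -291696.00
Σ | 59268.00 |  |  | 8169684.00 | 6849804.00
x_c = 8169684.00 / 59268.00 = 137.84 in
y_c = 6849804.00 / 59268.00 = 115.57 in

x_c = 137.84 in, y_c = 115.57 in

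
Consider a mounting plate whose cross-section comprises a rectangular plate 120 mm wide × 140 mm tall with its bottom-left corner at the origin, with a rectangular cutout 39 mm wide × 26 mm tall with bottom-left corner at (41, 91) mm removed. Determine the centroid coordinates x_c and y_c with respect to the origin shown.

x_c = 59.97 mm, y_c = 67.82 mm

plate: A = 120 × 140 = 16800.00, centroid at (60.00, 70.00).
hole: A = −(39 × 26) = -1014.00, centroid at (60.50, 104.00).
ΣA = 15786.00 mm²
ΣAx_c = (16800.00)(60.00) + (-1014.00)(60.50) = 946653.00 mm³
ΣAy_c = (16800.00)(70.00) + (-1014.00)(104.00) = 1070544.00 mm³
x_c = 946653.00 / 15786.00 = 59.97 mm
y_c = 1070544.00 / 15786.00 = 67.82 mm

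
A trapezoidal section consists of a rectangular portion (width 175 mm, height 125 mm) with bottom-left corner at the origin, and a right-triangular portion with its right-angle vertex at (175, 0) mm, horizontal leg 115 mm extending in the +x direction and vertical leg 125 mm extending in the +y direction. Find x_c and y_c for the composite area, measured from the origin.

x_c = 118.62 mm, y_c = 57.35 mm

rectangular portion: A = 175 × 125 = 21875.00, centroid at (87.50, 62.50).
triangular portion: A = ½·115·125 = 7187.50, centroid at (213.33, 41.67).
ΣA = 29062.50 mm²
ΣAx_c = (21875.00)(87.50) + (7187.50)(213.33) = 3447395.83 mm³
ΣAy_c = (21875.00)(62.50) + (7187.50)(41.67) = 1666666.67 mm³
x_c = 3447395.83 / 29062.50 = 118.62 mm
y_c = 1666666.67 / 29062.50 = 57.35 mm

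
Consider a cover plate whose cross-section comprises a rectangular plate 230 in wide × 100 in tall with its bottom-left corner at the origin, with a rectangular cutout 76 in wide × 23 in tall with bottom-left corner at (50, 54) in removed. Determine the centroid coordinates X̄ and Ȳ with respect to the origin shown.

plate: A = 230 × 100 = 23000.00, centroid at (115.00, 50.00).
hole: A = −(76 × 23) = -1748.00, centroid at (88.00, 65.50).
ΣA = 21252.00 in², ΣAX̄ = 2491176.00 in³, ΣAȲ = 1035506.00 in³.
X̄ = 2491176.00/21252.00 = 117.22 in; Ȳ = 1035506.00/21252.00 = 48.73 in.

X̄ = 117.22 in, Ȳ = 48.73 in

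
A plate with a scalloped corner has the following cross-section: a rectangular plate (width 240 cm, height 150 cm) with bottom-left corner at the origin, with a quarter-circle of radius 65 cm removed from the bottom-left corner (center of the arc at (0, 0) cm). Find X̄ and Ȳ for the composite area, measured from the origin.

X̄ = 129.38 cm, Ȳ = 79.81 cm

plate: A = 240 × 150 = 36000.00, centroid at (120.00, 75.00).
removed quarter-circle: A = −¼π·65² = -3318.31, centroid at (27.59, 27.59).
ΣA = 32681.69 cm²
ΣAX̄ = (36000.00)(120.00) + (-3318.31)(27.59) = 4228458.33 cm³
ΣAȲ = (36000.00)(75.00) + (-3318.31)(27.59) = 2608458.33 cm³
X̄ = 4228458.33 / 32681.69 = 129.38 cm
Ȳ = 2608458.33 / 32681.69 = 79.81 cm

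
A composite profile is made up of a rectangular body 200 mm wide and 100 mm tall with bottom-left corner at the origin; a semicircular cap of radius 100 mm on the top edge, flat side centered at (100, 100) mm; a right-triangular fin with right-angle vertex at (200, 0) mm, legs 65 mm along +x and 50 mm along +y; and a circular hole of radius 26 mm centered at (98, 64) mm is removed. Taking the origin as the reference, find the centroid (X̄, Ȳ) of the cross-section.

X̄ = 105.74 mm, Ȳ = 88.86 mm

rectangular body: A = 200 × 100 = 20000.00, centroid at (100.00, 50.00).
semicircular top: A = ½π·100² = 15707.96, centroid at (100.00, 142.44).
triangular fin: A = ½·65·50 = 1625.00, centroid at (221.67, 16.67).
hole: A = −π·26² = -2123.72, centroid at (98.00, 64.00).
ΣA = 35209.25 mm²
ΣAX̄ = (20000.00)(100.00) + (15707.96)(100.00) + (1625.00)(221.67) + (-2123.72)(98.00) = 3722880.43 mm³
ΣAȲ = (20000.00)(50.00) + (15707.96)(142.44) + (1625.00)(16.67) + (-2123.72)(64.00) = 3128628.46 mm³
X̄ = 3722880.43 / 35209.25 = 105.74 mm
Ȳ = 3128628.46 / 35209.25 = 88.86 mm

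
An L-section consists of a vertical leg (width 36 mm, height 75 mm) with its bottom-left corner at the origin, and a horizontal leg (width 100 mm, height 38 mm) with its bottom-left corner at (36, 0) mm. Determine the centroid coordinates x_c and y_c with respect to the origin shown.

x_c = 57.75 mm, y_c = 26.68 mm

vertical leg: A = 36 × 75 = 2700.00, centroid at (18.00, 37.50).
horizontal leg: A = 100 × 38 = 3800.00, centroid at (86.00, 19.00).
ΣA = 6500.00 mm², ΣAx_c = 375400.00 mm³, ΣAy_c = 173450.00 mm³.
x_c = 375400.00/6500.00 = 57.75 mm; y_c = 173450.00/6500.00 = 26.68 mm.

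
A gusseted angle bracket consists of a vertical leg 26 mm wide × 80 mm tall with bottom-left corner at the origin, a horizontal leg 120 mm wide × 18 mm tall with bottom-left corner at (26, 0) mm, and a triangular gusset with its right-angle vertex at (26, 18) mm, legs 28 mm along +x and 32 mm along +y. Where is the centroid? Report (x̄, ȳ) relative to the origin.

x̄ = 48.77 mm, ȳ = 24.63 mm

vertical leg: A = 26 × 80 = 2080.00, centroid at (13.00, 40.00).
horizontal leg: A = 120 × 18 = 2160.00, centroid at (86.00, 9.00).
gusset: A = ½·28·32 = 448.00, centroid at (35.33, 28.67).
ΣA = 4688.00 mm²
ΣAx̄ = (2080.00)(13.00) + (2160.00)(86.00) + (448.00)(35.33) = 228629.33 mm³
ΣAȳ = (2080.00)(40.00) + (2160.00)(9.00) + (448.00)(28.67) = 115482.67 mm³
x̄ = 228629.33 / 4688.00 = 48.77 mm
ȳ = 115482.67 / 4688.00 = 24.63 mm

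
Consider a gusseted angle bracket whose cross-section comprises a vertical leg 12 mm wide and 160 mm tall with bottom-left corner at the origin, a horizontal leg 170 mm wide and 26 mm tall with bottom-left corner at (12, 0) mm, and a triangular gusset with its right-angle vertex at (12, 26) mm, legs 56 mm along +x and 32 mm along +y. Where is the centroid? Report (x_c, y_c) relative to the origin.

x_c = 64.64 mm, y_c = 33.71 mm

vertical leg: A = 12 × 160 = 1920.00, centroid at (6.00, 80.00).
horizontal leg: A = 170 × 26 = 4420.00, centroid at (97.00, 13.00).
gusset: A = ½·56·32 = 896.00, centroid at (30.67, 36.67).
ΣA = 7236.00 mm², ΣAx_c = 467737.33 mm³, ΣAy_c = 243913.33 mm³.
x_c = 467737.33/7236.00 = 64.64 mm; y_c = 243913.33/7236.00 = 33.71 mm.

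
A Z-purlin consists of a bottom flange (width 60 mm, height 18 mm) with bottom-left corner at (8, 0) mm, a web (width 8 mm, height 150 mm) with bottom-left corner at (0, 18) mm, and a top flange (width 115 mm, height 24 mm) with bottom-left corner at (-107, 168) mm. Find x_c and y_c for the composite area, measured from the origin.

x_c = -18.01 mm, y_c = 122.64 mm

bottom flange: A = 60 × 18 = 1080.00, centroid at (38.00, 9.00).
web: A = 8 × 150 = 1200.00, centroid at (4.00, 93.00).
top flange: A = 115 × 24 = 2760.00, centroid at (-49.50, 180.00).
ΣA = 5040.00 mm², ΣAx_c = -90780.00 mm³, ΣAy_c = 618120.00 mm³.
x_c = -90780.00/5040.00 = -18.01 mm; y_c = 618120.00/5040.00 = 122.64 mm.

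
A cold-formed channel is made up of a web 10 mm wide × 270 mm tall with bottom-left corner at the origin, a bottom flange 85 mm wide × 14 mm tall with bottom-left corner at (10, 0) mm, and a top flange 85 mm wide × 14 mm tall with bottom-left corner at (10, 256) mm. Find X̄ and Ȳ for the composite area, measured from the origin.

X̄ = 27.25 mm, Ȳ = 135.00 mm

web: A = 10 × 270 = 2700.00, centroid at (5.00, 135.00).
bottom flange: A = 85 × 14 = 1190.00, centroid at (52.50, 7.00).
top flange: A = 85 × 14 = 1190.00, centroid at (52.50, 263.00).
ΣA = 5080.00 mm²
ΣAX̄ = (2700.00)(5.00) + (1190.00)(52.50) + (1190.00)(52.50) = 138450.00 mm³
ΣAȲ = (2700.00)(135.00) + (1190.00)(7.00) + (1190.00)(263.00) = 685800.00 mm³
X̄ = 138450.00 / 5080.00 = 27.25 mm
Ȳ = 685800.00 / 5080.00 = 135.00 mm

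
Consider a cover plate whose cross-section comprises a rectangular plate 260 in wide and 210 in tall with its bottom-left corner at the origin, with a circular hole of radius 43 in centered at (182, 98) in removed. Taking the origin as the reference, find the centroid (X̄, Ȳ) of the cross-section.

plate: A = 260 × 210 = 54600.00, centroid at (130.00, 105.00).
hole: A = −π·43² = -5808.80, centroid at (182.00, 98.00).
ΣA = 48791.20 in², ΣAX̄ = 6040797.52 in³, ΣAȲ = 5163737.13 in³.
X̄ = 6040797.52/48791.20 = 123.81 in; Ȳ = 5163737.13/48791.20 = 105.83 in.

X̄ = 123.81 in, Ȳ = 105.83 in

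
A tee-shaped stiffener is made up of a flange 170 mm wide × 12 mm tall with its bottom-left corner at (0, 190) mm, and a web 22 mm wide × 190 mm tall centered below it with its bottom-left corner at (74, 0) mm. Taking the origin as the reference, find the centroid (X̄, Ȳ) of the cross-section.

X̄ = 85.00 mm, Ȳ = 128.13 mm

Part | A | x̄ᵢ | ȳᵢ | A·x̄ᵢ | A·ȳᵢ
web | 4180.00 | 85.00 | 95.00 | 355300.00 | 397100.00
flange | 2040.00 | 85.00 | 196.00 | 173400.00 | 399840.00
Σ | 6220.00 |  |  | 528700.00 | 796940.00
X̄ = 528700.00 / 6220.00 = 85.00 mm
Ȳ = 796940.00 / 6220.00 = 128.13 mm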